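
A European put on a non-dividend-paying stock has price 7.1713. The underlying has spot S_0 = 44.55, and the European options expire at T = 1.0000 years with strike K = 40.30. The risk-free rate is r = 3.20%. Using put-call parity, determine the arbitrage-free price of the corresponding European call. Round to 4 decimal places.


Put-call parity: C - P = S_0 * exp(-qT) - K * exp(-rT).
S_0 * exp(-qT) = 44.5500 * 1.00000000 = 44.55000000
K * exp(-rT) = 40.3000 * 0.96850658 = 39.03081526
C = P + S*exp(-qT) - K*exp(-rT)
C = 7.1713 + 44.55000000 - 39.03081526 = 12.6905

Answer: Call price = 12.6905


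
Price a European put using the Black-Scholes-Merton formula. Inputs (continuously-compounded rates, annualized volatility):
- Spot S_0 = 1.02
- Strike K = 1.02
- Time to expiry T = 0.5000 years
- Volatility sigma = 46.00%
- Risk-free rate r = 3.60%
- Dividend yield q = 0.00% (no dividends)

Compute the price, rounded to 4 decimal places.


Answer: Price = 0.1217

Derivation:
d1 = (ln(S/K) + (r - q + 0.5*sigma^2) * T) / (sigma * sqrt(T)) = 0.21797335
d2 = d1 - sigma * sqrt(T) = -0.10729577
exp(-rT) = 0.98216103; exp(-qT) = 1.00000000
P = K * exp(-rT) * N(-d2) - S_0 * exp(-qT) * N(-d1)
N(-d1) = 0.41372494; N(-d2) = 0.54272283
P = 1.0200 * 0.98216103 * 0.54272283 - 1.0200 * 1.00000000 * 0.41372494 = 0.1217


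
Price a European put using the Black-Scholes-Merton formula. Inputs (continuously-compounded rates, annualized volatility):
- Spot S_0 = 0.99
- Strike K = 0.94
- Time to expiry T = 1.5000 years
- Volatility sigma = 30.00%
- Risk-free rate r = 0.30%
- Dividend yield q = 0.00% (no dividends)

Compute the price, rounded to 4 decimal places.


Answer: Price = 0.1149

Derivation:
d1 = (ln(S/K) + (r - q + 0.5*sigma^2) * T) / (sigma * sqrt(T)) = 0.33700915
d2 = d1 - sigma * sqrt(T) = -0.03041431
exp(-rT) = 0.99551011; exp(-qT) = 1.00000000
P = K * exp(-rT) * N(-d2) - S_0 * exp(-qT) * N(-d1)
N(-d1) = 0.36805500; N(-d2) = 0.51213168
P = 0.9400 * 0.99551011 * 0.51213168 - 0.9900 * 1.00000000 * 0.36805500 = 0.1149


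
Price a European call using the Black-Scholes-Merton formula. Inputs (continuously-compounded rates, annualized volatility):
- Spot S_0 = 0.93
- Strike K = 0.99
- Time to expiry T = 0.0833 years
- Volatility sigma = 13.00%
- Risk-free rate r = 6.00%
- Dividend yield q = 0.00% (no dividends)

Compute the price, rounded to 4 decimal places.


Answer: Price = 0.0010

Derivation:
d1 = (ln(S/K) + (r - q + 0.5*sigma^2) * T) / (sigma * sqrt(T)) = -1.51434106
d2 = d1 - sigma * sqrt(T) = -1.55186132
exp(-rT) = 0.99501447; exp(-qT) = 1.00000000
C = S_0 * exp(-qT) * N(d1) - K * exp(-rT) * N(d2)
N(d1) = 0.06496968; N(d2) = 0.06034771
C = 0.9300 * 1.00000000 * 0.06496968 - 0.9900 * 0.99501447 * 0.06034771 = 0.0010


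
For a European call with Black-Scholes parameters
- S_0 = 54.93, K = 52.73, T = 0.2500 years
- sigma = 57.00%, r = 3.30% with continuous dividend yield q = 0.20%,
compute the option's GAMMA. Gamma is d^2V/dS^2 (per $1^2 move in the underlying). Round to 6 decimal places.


Answer: Gamma = 0.024252

Derivation:
d1 = 0.3131143643; d2 = 0.0281143643
phi(d1) = 0.3798575991; exp(-qT) = 0.9995001250; exp(-rT) = 0.9917839379
Gamma = exp(-qT) * phi(d1) / (S * sigma * sqrt(T)) = 0.9995001250 * 0.3798575991 / (54.9300 * 0.5700 * 0.5000000000) = 0.024252


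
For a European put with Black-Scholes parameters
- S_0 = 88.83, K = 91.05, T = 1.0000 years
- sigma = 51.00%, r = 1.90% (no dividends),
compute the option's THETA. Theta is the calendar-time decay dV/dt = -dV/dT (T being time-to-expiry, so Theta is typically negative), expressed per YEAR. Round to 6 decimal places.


d1 = 0.2438541659; d2 = -0.2661458341
phi(d1) = 0.3872553593; exp(-qT) = 1.0000000000; exp(-rT) = 0.9811793622
Theta = -S*exp(-qT)*phi(d1)*sigma/(2*sqrt(T)) + r*K*exp(-rT)*N(-d2) - q*S*exp(-qT)*N(-d1)
N(-d1) = 0.4036718840; N(-d2) = 0.6049365515; sqrt(T) = 1.0000000000
Term 1 = -88.8300 * 1.0000000000 * 0.3872553593 * 0.5100 / (2 * 1.0000000000) = -8.7719728595
Term 2 = 0.0190 * 91.0500 * 0.9811793622 * 0.6049365515 = 1.0268140018
Term 3 = 0 (no dividend yield, q = 0)
Theta = -8.7719728595 + (1.0268140018) + (0.0000000000) = -7.745159

Answer: Theta = -7.745159


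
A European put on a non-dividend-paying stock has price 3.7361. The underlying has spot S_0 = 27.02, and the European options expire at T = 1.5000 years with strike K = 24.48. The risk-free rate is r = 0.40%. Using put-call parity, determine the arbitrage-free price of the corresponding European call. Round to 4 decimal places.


Answer: Call price = 6.4225

Derivation:
Put-call parity: C - P = S_0 * exp(-qT) - K * exp(-rT).
S_0 * exp(-qT) = 27.0200 * 1.00000000 = 27.02000000
K * exp(-rT) = 24.4800 * 0.99401796 = 24.33355976
C = P + S*exp(-qT) - K*exp(-rT)
C = 3.7361 + 27.02000000 - 24.33355976 = 6.4225


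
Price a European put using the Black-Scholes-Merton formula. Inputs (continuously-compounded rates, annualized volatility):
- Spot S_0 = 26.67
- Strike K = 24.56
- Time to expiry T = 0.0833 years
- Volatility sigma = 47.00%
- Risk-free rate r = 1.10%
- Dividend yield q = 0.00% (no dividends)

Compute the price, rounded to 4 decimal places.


d1 = (ln(S/K) + (r - q + 0.5*sigma^2) * T) / (sigma * sqrt(T)) = 0.68217398
d2 = d1 - sigma * sqrt(T) = 0.54652381
exp(-rT) = 0.99908412; exp(-qT) = 1.00000000
P = K * exp(-rT) * N(-d2) - S_0 * exp(-qT) * N(-d1)
N(-d1) = 0.24756447; N(-d2) = 0.29235296
P = 24.5600 * 0.99908412 * 0.29235296 - 26.6700 * 1.00000000 * 0.24756447 = 0.5711

Answer: Price = 0.5711


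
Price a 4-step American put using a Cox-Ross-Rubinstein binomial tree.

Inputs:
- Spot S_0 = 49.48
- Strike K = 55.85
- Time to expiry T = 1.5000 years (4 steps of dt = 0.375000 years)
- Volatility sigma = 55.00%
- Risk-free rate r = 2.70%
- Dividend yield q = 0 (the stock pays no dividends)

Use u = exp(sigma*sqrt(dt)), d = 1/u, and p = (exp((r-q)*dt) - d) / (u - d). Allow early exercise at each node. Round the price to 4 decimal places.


Answer: Price = V(0,0) = 16.3580

Derivation:
dt = T/N = 0.375000
u = exp(sigma*sqrt(dt)) = 1.400466; d = 1/u = 0.714048
p = (exp((r-q)*dt) - d) / (u - d) = 0.431411
Discount per step: exp(-r*dt) = 0.989926
Stock lattice S(k, i) with i counting down-moves:
  k=0: S(0,0) = 49.4800
  k=1: S(1,0) = 69.2950; S(1,1) = 35.3311
  k=2: S(2,0) = 97.0453; S(2,1) = 49.4800; S(2,2) = 25.2281
  k=3: S(3,0) = 135.9087; S(3,1) = 69.2950; S(3,2) = 35.3311; S(3,3) = 18.0141
  k=4: S(4,0) = 190.3354; S(4,1) = 97.0453; S(4,2) = 49.4800; S(4,3) = 25.2281; S(4,4) = 12.8629
Terminal payoffs V(N, i) = max(K - S_T, 0):
  V(4,0) = 0.000000; V(4,1) = 0.000000; V(4,2) = 6.370000; V(4,3) = 30.621890; V(4,4) = 42.987074
Backward induction: V(k, i) = exp(-r*dt) * [p * V(k+1, i) + (1-p) * V(k+1, i+1)]; then take max(V_cont, immediate exercise) for American.
  V(3,0) = exp(-r*dt) * [p*0.000000 + (1-p)*0.000000] = 0.000000; exercise = 0.000000; V(3,0) = max -> 0.000000
  V(3,1) = exp(-r*dt) * [p*0.000000 + (1-p)*6.370000] = 3.585424; exercise = 0.000000; V(3,1) = max -> 3.585424
  V(3,2) = exp(-r*dt) * [p*6.370000 + (1-p)*30.621890] = 19.956268; exercise = 20.518896; V(3,2) = max -> 20.518896
  V(3,3) = exp(-r*dt) * [p*30.621890 + (1-p)*42.987074] = 37.273285; exercise = 37.835914; V(3,3) = max -> 37.835914
  V(2,0) = exp(-r*dt) * [p*0.000000 + (1-p)*3.585424] = 2.018094; exercise = 0.000000; V(2,0) = max -> 2.018094
  V(2,1) = exp(-r*dt) * [p*3.585424 + (1-p)*20.518896] = 13.080493; exercise = 6.370000; V(2,1) = max -> 13.080493
  V(2,2) = exp(-r*dt) * [p*20.518896 + (1-p)*37.835914] = 30.059261; exercise = 30.621890; V(2,2) = max -> 30.621890
  V(1,0) = exp(-r*dt) * [p*2.018094 + (1-p)*13.080493] = 8.224355; exercise = 0.000000; V(1,0) = max -> 8.224355
  V(1,1) = exp(-r*dt) * [p*13.080493 + (1-p)*30.621890] = 22.822086; exercise = 20.518896; V(1,1) = max -> 22.822086
  V(0,0) = exp(-r*dt) * [p*8.224355 + (1-p)*22.822086] = 16.357995; exercise = 6.370000; V(0,0) = max -> 16.357995


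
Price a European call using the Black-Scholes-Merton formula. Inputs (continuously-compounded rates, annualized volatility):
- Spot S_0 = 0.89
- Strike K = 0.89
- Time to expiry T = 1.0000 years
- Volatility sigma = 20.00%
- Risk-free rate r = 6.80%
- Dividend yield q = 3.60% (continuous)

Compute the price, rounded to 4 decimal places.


d1 = (ln(S/K) + (r - q + 0.5*sigma^2) * T) / (sigma * sqrt(T)) = 0.26000000
d2 = d1 - sigma * sqrt(T) = 0.06000000
exp(-rT) = 0.93426047; exp(-qT) = 0.96464029
C = S_0 * exp(-qT) * N(d1) - K * exp(-rT) * N(d2)
N(d1) = 0.60256811; N(d2) = 0.52392218
C = 0.8900 * 0.96464029 * 0.60256811 - 0.8900 * 0.93426047 * 0.52392218 = 0.0817

Answer: Price = 0.0817


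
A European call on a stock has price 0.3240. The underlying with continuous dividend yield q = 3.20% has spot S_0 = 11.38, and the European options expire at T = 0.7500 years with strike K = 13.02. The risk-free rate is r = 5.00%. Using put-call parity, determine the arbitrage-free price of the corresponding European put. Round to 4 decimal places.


Put-call parity: C - P = S_0 * exp(-qT) - K * exp(-rT).
S_0 * exp(-qT) = 11.3800 * 0.97628571 = 11.11013138
K * exp(-rT) = 13.0200 * 0.96319442 = 12.54079132
P = C - S*exp(-qT) + K*exp(-rT)
P = 0.3240 - 11.11013138 + 12.54079132 = 1.7547

Answer: Put price = 1.7547


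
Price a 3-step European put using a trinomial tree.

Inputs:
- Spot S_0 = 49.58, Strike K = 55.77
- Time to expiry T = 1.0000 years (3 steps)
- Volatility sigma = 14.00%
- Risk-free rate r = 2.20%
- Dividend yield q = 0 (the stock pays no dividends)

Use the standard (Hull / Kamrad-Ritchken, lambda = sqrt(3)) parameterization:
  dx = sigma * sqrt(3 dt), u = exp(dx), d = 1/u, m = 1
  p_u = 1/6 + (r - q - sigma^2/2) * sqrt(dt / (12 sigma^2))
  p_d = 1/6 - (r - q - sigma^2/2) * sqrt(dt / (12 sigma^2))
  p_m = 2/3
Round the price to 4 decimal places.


Answer: Price = V(0,0) = 6.0401

Derivation:
dt = T/N = 0.333333; dx = sigma*sqrt(3*dt) = 0.140000
u = exp(dx) = 1.150274; d = 1/u = 0.869358
p_u = 0.181190, p_m = 0.666667, p_d = 0.152143
Discount per step: exp(-r*dt) = 0.992693
Stock lattice S(k, j) with j the centered position index:
  k=0: S(0,+0) = 49.5800
  k=1: S(1,-1) = 43.1028; S(1,+0) = 49.5800; S(1,+1) = 57.0306
  k=2: S(2,-2) = 37.4718; S(2,-1) = 43.1028; S(2,+0) = 49.5800; S(2,+1) = 57.0306; S(2,+2) = 65.6008
  k=3: S(3,-3) = 32.5764; S(3,-2) = 37.4718; S(3,-1) = 43.1028; S(3,+0) = 49.5800; S(3,+1) = 57.0306; S(3,+2) = 65.6008; S(3,+3) = 75.4589
Terminal payoffs V(N, j) = max(K - S_T, 0):
  V(3,-3) = 23.193619; V(3,-2) = 18.298242; V(3,-1) = 12.667219; V(3,+0) = 6.190000; V(3,+1) = 0.000000; V(3,+2) = 0.000000; V(3,+3) = 0.000000
Backward induction: V(k, j) = exp(-r*dt) * [p_u * V(k+1, j+1) + p_m * V(k+1, j) + p_d * V(k+1, j-1)]
  V(2,-2) = exp(-r*dt) * [p_u*12.667219 + p_m*18.298242 + p_d*23.193619] = 17.891067
  V(2,-1) = exp(-r*dt) * [p_u*6.190000 + p_m*12.667219 + p_d*18.298242] = 12.260091
  V(2,+0) = exp(-r*dt) * [p_u*0.000000 + p_m*6.190000 + p_d*12.667219] = 6.009661
  V(2,+1) = exp(-r*dt) * [p_u*0.000000 + p_m*0.000000 + p_d*6.190000] = 0.934883
  V(2,+2) = exp(-r*dt) * [p_u*0.000000 + p_m*0.000000 + p_d*0.000000] = 0.000000
  V(1,-1) = exp(-r*dt) * [p_u*6.009661 + p_m*12.260091 + p_d*17.891067] = 11.896722
  V(1,+0) = exp(-r*dt) * [p_u*0.934883 + p_m*6.009661 + p_d*12.260091] = 5.996978
  V(1,+1) = exp(-r*dt) * [p_u*0.000000 + p_m*0.934883 + p_d*6.009661] = 1.526348
  V(0,+0) = exp(-r*dt) * [p_u*1.526348 + p_m*5.996978 + p_d*11.896722] = 6.040090


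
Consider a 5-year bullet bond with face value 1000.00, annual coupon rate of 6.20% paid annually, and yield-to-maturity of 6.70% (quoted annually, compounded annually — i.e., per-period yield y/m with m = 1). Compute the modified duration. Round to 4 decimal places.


Answer: Modified duration = 4.1638

Derivation:
Coupon per period c = face * coupon_rate / m = 62.000000
Periods per year m = 1; per-period yield y/m = 0.067000
Number of cashflows N = 5
Cashflows (t years, CF_t, discount factor 1/(1+y/m)^(m*t), PV):
  t = 1.0000: CF_t = 62.000000, DF = 0.937207, PV = 58.106842
  t = 2.0000: CF_t = 62.000000, DF = 0.878357, PV = 54.458146
  t = 3.0000: CF_t = 62.000000, DF = 0.823203, PV = 51.038562
  t = 4.0000: CF_t = 62.000000, DF = 0.771511, PV = 47.833704
  t = 5.0000: CF_t = 1062.000000, DF = 0.723066, PV = 767.896025
Price P = sum_t PV_t = 979.333279
First compute Macaulay numerator sum_t t * PV_t:
  t * PV_t at t = 1.0000: 58.106842
  t * PV_t at t = 2.0000: 108.916292
  t * PV_t at t = 3.0000: 153.115687
  t * PV_t at t = 4.0000: 191.334816
  t * PV_t at t = 5.0000: 3839.480126
Macaulay duration D = 4350.953762 / 979.333279 = 4.442771
Modified duration = D / (1 + y/m) = 4.442771 / (1 + 0.067000) = 4.163797


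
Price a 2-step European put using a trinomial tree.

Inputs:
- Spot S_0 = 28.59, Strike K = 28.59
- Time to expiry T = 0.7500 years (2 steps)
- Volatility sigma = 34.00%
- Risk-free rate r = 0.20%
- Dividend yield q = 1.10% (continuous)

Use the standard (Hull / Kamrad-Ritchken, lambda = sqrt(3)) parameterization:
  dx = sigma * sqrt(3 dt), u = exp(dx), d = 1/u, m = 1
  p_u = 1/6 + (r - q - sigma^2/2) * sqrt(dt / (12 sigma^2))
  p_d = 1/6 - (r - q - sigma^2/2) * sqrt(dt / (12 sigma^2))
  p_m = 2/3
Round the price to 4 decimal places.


Answer: Price = V(0,0) = 2.9159

Derivation:
dt = T/N = 0.375000; dx = sigma*sqrt(3*dt) = 0.360624
u = exp(dx) = 1.434225; d = 1/u = 0.697241
p_u = 0.131935, p_m = 0.666667, p_d = 0.201398
Discount per step: exp(-r*dt) = 0.999250
Stock lattice S(k, j) with j the centered position index:
  k=0: S(0,+0) = 28.5900
  k=1: S(1,-1) = 19.9341; S(1,+0) = 28.5900; S(1,+1) = 41.0045
  k=2: S(2,-2) = 13.8989; S(2,-1) = 19.9341; S(2,+0) = 28.5900; S(2,+1) = 41.0045; S(2,+2) = 58.8096
Terminal payoffs V(N, j) = max(K - S_T, 0):
  V(2,-2) = 14.691122; V(2,-1) = 8.655886; V(2,+0) = 0.000000; V(2,+1) = 0.000000; V(2,+2) = 0.000000
Backward induction: V(k, j) = exp(-r*dt) * [p_u * V(k+1, j+1) + p_m * V(k+1, j) + p_d * V(k+1, j-1)]
  V(1,-1) = exp(-r*dt) * [p_u*0.000000 + p_m*8.655886 + p_d*14.691122] = 8.722810
  V(1,+0) = exp(-r*dt) * [p_u*0.000000 + p_m*0.000000 + p_d*8.655886] = 1.741972
  V(1,+1) = exp(-r*dt) * [p_u*0.000000 + p_m*0.000000 + p_d*0.000000] = 0.000000
  V(0,+0) = exp(-r*dt) * [p_u*0.000000 + p_m*1.741972 + p_d*8.722810] = 2.915884


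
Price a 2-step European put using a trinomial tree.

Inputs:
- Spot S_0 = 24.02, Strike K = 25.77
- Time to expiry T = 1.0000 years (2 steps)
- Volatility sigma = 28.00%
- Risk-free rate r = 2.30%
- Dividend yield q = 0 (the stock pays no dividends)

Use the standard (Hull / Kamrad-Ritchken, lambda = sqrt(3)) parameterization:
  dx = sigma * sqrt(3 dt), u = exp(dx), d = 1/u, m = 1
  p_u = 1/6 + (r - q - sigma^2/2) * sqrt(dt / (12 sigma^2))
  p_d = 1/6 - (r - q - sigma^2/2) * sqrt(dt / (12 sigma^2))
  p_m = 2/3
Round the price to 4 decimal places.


dt = T/N = 0.500000; dx = sigma*sqrt(3*dt) = 0.342929
u = exp(dx) = 1.409068; d = 1/u = 0.709689
p_u = 0.154857, p_m = 0.666667, p_d = 0.178477
Discount per step: exp(-r*dt) = 0.988566
Stock lattice S(k, j) with j the centered position index:
  k=0: S(0,+0) = 24.0200
  k=1: S(1,-1) = 17.0467; S(1,+0) = 24.0200; S(1,+1) = 33.8458
  k=2: S(2,-2) = 12.0979; S(2,-1) = 17.0467; S(2,+0) = 24.0200; S(2,+1) = 33.8458; S(2,+2) = 47.6911
Terminal payoffs V(N, j) = max(K - S_T, 0):
  V(2,-2) = 13.672127; V(2,-1) = 8.723272; V(2,+0) = 1.750000; V(2,+1) = 0.000000; V(2,+2) = 0.000000
Backward induction: V(k, j) = exp(-r*dt) * [p_u * V(k+1, j+1) + p_m * V(k+1, j) + p_d * V(k+1, j-1)]
  V(1,-1) = exp(-r*dt) * [p_u*1.750000 + p_m*8.723272 + p_d*13.672127] = 8.429175
  V(1,+0) = exp(-r*dt) * [p_u*0.000000 + p_m*1.750000 + p_d*8.723272] = 2.692426
  V(1,+1) = exp(-r*dt) * [p_u*0.000000 + p_m*0.000000 + p_d*1.750000] = 0.308763
  V(0,+0) = exp(-r*dt) * [p_u*0.308763 + p_m*2.692426 + p_d*8.429175] = 3.308904

Answer: Price = V(0,0) = 3.3089


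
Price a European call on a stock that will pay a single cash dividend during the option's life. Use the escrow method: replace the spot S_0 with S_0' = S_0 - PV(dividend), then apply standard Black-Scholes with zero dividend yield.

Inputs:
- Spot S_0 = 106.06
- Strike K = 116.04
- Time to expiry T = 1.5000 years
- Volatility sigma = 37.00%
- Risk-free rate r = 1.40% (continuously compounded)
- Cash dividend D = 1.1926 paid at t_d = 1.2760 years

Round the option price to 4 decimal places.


Answer: Price = 15.5136

Derivation:
PV(D) = D * exp(-r * t_d) = 1.1926 * 0.98229462 = 1.17148456
S_0' = S_0 - PV(D) = 106.0600 - 1.17148456 = 104.88851544
d1 = (ln(S_0'/K) + (r + sigma^2/2)*T) / (sigma*sqrt(T)) = 0.04995650
d2 = d1 - sigma*sqrt(T) = -0.40319910
exp(-rT) = 0.97921896
N(d1) = 0.51992147; N(d2) = 0.34340088
C = S_0' * N(d1) - K * exp(-rT) * N(d2) = 104.88851544 * 0.51992147 - 116.0400 * 0.97921896 * 0.34340088 = 15.5136


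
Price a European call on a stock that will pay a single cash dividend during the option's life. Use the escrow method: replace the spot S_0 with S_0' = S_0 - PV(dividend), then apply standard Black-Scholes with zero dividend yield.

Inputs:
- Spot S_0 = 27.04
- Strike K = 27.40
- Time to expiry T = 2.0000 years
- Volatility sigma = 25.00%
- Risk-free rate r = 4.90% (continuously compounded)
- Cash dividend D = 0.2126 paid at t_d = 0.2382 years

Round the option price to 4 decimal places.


PV(D) = D * exp(-r * t_d) = 0.2126 * 0.98839605 = 0.21013300
S_0' = S_0 - PV(D) = 27.0400 - 0.21013300 = 26.82986700
d1 = (ln(S_0'/K) + (r + sigma^2/2)*T) / (sigma*sqrt(T)) = 0.39448835
d2 = d1 - sigma*sqrt(T) = 0.04093496
exp(-rT) = 0.90664890
N(d1) = 0.65338974; N(d2) = 0.51632613
C = S_0' * N(d1) - K * exp(-rT) * N(d2) = 26.82986700 * 0.65338974 - 27.4000 * 0.90664890 * 0.51632613 = 4.7037

Answer: Price = 4.7037


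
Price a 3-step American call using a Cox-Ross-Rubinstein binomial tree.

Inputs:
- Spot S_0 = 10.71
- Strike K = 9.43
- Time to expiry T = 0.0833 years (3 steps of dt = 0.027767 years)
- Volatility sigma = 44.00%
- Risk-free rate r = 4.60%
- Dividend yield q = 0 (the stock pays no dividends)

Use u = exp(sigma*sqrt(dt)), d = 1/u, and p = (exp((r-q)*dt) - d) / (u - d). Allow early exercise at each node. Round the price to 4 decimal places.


Answer: Price = V(0,0) = 1.4261

Derivation:
dt = T/N = 0.027767
u = exp(sigma*sqrt(dt)) = 1.076073; d = 1/u = 0.929305
p = (exp((r-q)*dt) - d) / (u - d) = 0.490387
Discount per step: exp(-r*dt) = 0.998724
Stock lattice S(k, i) with i counting down-moves:
  k=0: S(0,0) = 10.7100
  k=1: S(1,0) = 11.5247; S(1,1) = 9.9529
  k=2: S(2,0) = 12.4015; S(2,1) = 10.7100; S(2,2) = 9.2492
  k=3: S(3,0) = 13.3449; S(3,1) = 11.5247; S(3,2) = 9.9529; S(3,3) = 8.5954
Terminal payoffs V(N, i) = max(S_T - K, 0):
  V(3,0) = 3.914895; V(3,1) = 2.094746; V(3,2) = 0.522853; V(3,3) = 0.000000
Backward induction: V(k, i) = exp(-r*dt) * [p * V(k+1, i) + (1-p) * V(k+1, i+1)]; then take max(V_cont, immediate exercise) for American.
  V(2,0) = exp(-r*dt) * [p*3.914895 + (1-p)*2.094746] = 2.983509; exercise = 2.971472; V(2,0) = max -> 2.983509
  V(2,1) = exp(-r*dt) * [p*2.094746 + (1-p)*0.522853] = 1.292037; exercise = 1.280000; V(2,1) = max -> 1.292037
  V(2,2) = exp(-r*dt) * [p*0.522853 + (1-p)*0.000000] = 0.256073; exercise = 0.000000; V(2,2) = max -> 0.256073
  V(1,0) = exp(-r*dt) * [p*2.983509 + (1-p)*1.292037] = 2.118805; exercise = 2.094746; V(1,0) = max -> 2.118805
  V(1,1) = exp(-r*dt) * [p*1.292037 + (1-p)*0.256073] = 0.763120; exercise = 0.522853; V(1,1) = max -> 0.763120
  V(0,0) = exp(-r*dt) * [p*2.118805 + (1-p)*0.763120] = 1.426107; exercise = 1.280000; V(0,0) = max -> 1.426107


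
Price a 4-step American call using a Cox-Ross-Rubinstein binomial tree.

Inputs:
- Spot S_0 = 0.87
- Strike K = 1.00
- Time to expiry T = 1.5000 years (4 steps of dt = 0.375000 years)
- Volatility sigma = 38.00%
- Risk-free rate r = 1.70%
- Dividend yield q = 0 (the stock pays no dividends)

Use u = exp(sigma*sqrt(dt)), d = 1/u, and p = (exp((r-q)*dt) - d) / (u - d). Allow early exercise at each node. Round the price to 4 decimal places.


dt = T/N = 0.375000
u = exp(sigma*sqrt(dt)) = 1.262005; d = 1/u = 0.792390
p = (exp((r-q)*dt) - d) / (u - d) = 0.455704
Discount per step: exp(-r*dt) = 0.993645
Stock lattice S(k, i) with i counting down-moves:
  k=0: S(0,0) = 0.8700
  k=1: S(1,0) = 1.0979; S(1,1) = 0.6894
  k=2: S(2,0) = 1.3856; S(2,1) = 0.8700; S(2,2) = 0.5463
  k=3: S(3,0) = 1.7486; S(3,1) = 1.0979; S(3,2) = 0.6894; S(3,3) = 0.4328
  k=4: S(4,0) = 2.2068; S(4,1) = 1.3856; S(4,2) = 0.8700; S(4,3) = 0.5463; S(4,4) = 0.3430
Terminal payoffs V(N, i) = max(S_T - K, 0):
  V(4,0) = 1.206801; V(4,1) = 0.385611; V(4,2) = 0.000000; V(4,3) = 0.000000; V(4,4) = 0.000000
Backward induction: V(k, i) = exp(-r*dt) * [p * V(k+1, i) + (1-p) * V(k+1, i+1)]; then take max(V_cont, immediate exercise) for American.
  V(3,0) = exp(-r*dt) * [p*1.206801 + (1-p)*0.385611] = 0.755002; exercise = 0.748647; V(3,0) = max -> 0.755002
  V(3,1) = exp(-r*dt) * [p*0.385611 + (1-p)*0.000000] = 0.174608; exercise = 0.097944; V(3,1) = max -> 0.174608
  V(3,2) = exp(-r*dt) * [p*0.000000 + (1-p)*0.000000] = 0.000000; exercise = 0.000000; V(3,2) = max -> 0.000000
  V(3,3) = exp(-r*dt) * [p*0.000000 + (1-p)*0.000000] = 0.000000; exercise = 0.000000; V(3,3) = max -> 0.000000
  V(2,0) = exp(-r*dt) * [p*0.755002 + (1-p)*0.174608] = 0.436305; exercise = 0.385611; V(2,0) = max -> 0.436305
  V(2,1) = exp(-r*dt) * [p*0.174608 + (1-p)*0.000000] = 0.079064; exercise = 0.000000; V(2,1) = max -> 0.079064
  V(2,2) = exp(-r*dt) * [p*0.000000 + (1-p)*0.000000] = 0.000000; exercise = 0.000000; V(2,2) = max -> 0.000000
  V(1,0) = exp(-r*dt) * [p*0.436305 + (1-p)*0.079064] = 0.240323; exercise = 0.097944; V(1,0) = max -> 0.240323
  V(1,1) = exp(-r*dt) * [p*0.079064 + (1-p)*0.000000] = 0.035801; exercise = 0.000000; V(1,1) = max -> 0.035801
  V(0,0) = exp(-r*dt) * [p*0.240323 + (1-p)*0.035801] = 0.128183; exercise = 0.000000; V(0,0) = max -> 0.128183

Answer: Price = V(0,0) = 0.1282


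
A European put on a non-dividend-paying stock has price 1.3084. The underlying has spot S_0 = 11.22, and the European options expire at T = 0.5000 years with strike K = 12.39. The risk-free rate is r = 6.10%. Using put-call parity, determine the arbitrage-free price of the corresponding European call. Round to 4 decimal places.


Answer: Call price = 0.5106

Derivation:
Put-call parity: C - P = S_0 * exp(-qT) - K * exp(-rT).
S_0 * exp(-qT) = 11.2200 * 1.00000000 = 11.22000000
K * exp(-rT) = 12.3900 * 0.96996043 = 12.01780975
C = P + S*exp(-qT) - K*exp(-rT)
C = 1.3084 + 11.22000000 - 12.01780975 = 0.5106


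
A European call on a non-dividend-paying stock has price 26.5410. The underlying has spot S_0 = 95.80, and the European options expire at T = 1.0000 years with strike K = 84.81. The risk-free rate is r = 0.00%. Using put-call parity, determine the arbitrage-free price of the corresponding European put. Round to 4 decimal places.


Answer: Put price = 15.5510

Derivation:
Put-call parity: C - P = S_0 * exp(-qT) - K * exp(-rT).
S_0 * exp(-qT) = 95.8000 * 1.00000000 = 95.80000000
K * exp(-rT) = 84.8100 * 1.00000000 = 84.81000000
P = C - S*exp(-qT) + K*exp(-rT)
P = 26.5410 - 95.80000000 + 84.81000000 = 15.5510


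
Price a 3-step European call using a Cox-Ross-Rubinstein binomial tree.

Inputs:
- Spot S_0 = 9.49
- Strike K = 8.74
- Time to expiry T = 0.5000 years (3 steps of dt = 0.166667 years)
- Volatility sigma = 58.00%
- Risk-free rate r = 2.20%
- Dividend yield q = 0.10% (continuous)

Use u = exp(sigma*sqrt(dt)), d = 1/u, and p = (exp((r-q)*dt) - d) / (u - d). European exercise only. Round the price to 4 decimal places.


dt = T/N = 0.166667
u = exp(sigma*sqrt(dt)) = 1.267167; d = 1/u = 0.789162
p = (exp((r-q)*dt) - d) / (u - d) = 0.448414
Discount per step: exp(-r*dt) = 0.996340
Stock lattice S(k, i) with i counting down-moves:
  k=0: S(0,0) = 9.4900
  k=1: S(1,0) = 12.0254; S(1,1) = 7.4891
  k=2: S(2,0) = 15.2382; S(2,1) = 9.4900; S(2,2) = 5.9101
  k=3: S(3,0) = 19.3094; S(3,1) = 12.0254; S(3,2) = 7.4891; S(3,3) = 4.6641
Terminal payoffs V(N, i) = max(S_T - K, 0):
  V(3,0) = 10.569373; V(3,1) = 3.285419; V(3,2) = 0.000000; V(3,3) = 0.000000
Backward induction: V(k, i) = exp(-r*dt) * [p * V(k+1, i) + (1-p) * V(k+1, i+1)].
  V(2,0) = exp(-r*dt) * [p*10.569373 + (1-p)*3.285419] = 6.527667
  V(2,1) = exp(-r*dt) * [p*3.285419 + (1-p)*0.000000] = 1.467836
  V(2,2) = exp(-r*dt) * [p*0.000000 + (1-p)*0.000000] = 0.000000
  V(1,0) = exp(-r*dt) * [p*6.527667 + (1-p)*1.467836] = 3.723058
  V(1,1) = exp(-r*dt) * [p*1.467836 + (1-p)*0.000000] = 0.655789
  V(0,0) = exp(-r*dt) * [p*3.723058 + (1-p)*0.655789] = 2.023761

Answer: Price = V(0,0) = 2.0238


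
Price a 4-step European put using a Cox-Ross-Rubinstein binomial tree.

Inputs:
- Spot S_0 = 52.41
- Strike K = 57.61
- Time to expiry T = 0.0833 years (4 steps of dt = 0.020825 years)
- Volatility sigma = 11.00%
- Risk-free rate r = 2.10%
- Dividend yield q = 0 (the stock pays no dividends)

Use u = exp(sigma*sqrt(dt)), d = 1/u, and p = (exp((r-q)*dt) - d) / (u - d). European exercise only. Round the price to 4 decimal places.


Answer: Price = V(0,0) = 5.0993

Derivation:
dt = T/N = 0.020825
u = exp(sigma*sqrt(dt)) = 1.016001; d = 1/u = 0.984251
p = (exp((r-q)*dt) - d) / (u - d) = 0.509809
Discount per step: exp(-r*dt) = 0.999563
Stock lattice S(k, i) with i counting down-moves:
  k=0: S(0,0) = 52.4100
  k=1: S(1,0) = 53.2486; S(1,1) = 51.5846
  k=2: S(2,0) = 54.1006; S(2,1) = 52.4100; S(2,2) = 50.7722
  k=3: S(3,0) = 54.9662; S(3,1) = 53.2486; S(3,2) = 51.5846; S(3,3) = 49.9726
  k=4: S(4,0) = 55.8457; S(4,1) = 54.1006; S(4,2) = 52.4100; S(4,3) = 50.7722; S(4,4) = 49.1856
Terminal payoffs V(N, i) = max(K - S_T, 0):
  V(4,0) = 1.764260; V(4,1) = 3.509397; V(4,2) = 5.200000; V(4,3) = 6.837773; V(4,4) = 8.424366
Backward induction: V(k, i) = exp(-r*dt) * [p * V(k+1, i) + (1-p) * V(k+1, i+1)].
  V(3,0) = exp(-r*dt) * [p*1.764260 + (1-p)*3.509397] = 2.618565
  V(3,1) = exp(-r*dt) * [p*3.509397 + (1-p)*5.200000] = 4.336219
  V(3,2) = exp(-r*dt) * [p*5.200000 + (1-p)*6.837773] = 6.000197
  V(3,3) = exp(-r*dt) * [p*6.837773 + (1-p)*8.424366] = 7.612177
  V(2,0) = exp(-r*dt) * [p*2.618565 + (1-p)*4.336219] = 3.459031
  V(2,1) = exp(-r*dt) * [p*4.336219 + (1-p)*6.000197] = 5.149633
  V(2,2) = exp(-r*dt) * [p*6.000197 + (1-p)*7.612177] = 6.787406
  V(1,0) = exp(-r*dt) * [p*3.459031 + (1-p)*5.149633] = 4.285874
  V(1,1) = exp(-r*dt) * [p*5.149633 + (1-p)*6.787406] = 5.949852
  V(0,0) = exp(-r*dt) * [p*4.285874 + (1-p)*5.949852] = 5.099311


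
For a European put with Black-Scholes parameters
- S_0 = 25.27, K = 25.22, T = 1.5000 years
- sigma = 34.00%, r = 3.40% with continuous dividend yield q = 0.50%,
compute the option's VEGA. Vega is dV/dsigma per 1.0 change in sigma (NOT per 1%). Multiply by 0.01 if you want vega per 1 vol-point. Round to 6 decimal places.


Answer: Vega = 11.652633

Derivation:
d1 = 0.3174264721; d2 = -0.0989867842
phi(d1) = 0.3793415411; exp(-qT) = 0.9925280548; exp(-rT) = 0.9502786705
Vega = S * exp(-qT) * phi(d1) * sqrt(T) = 25.2700 * 0.9925280548 * 0.3793415411 * 1.2247448714 = 11.652633


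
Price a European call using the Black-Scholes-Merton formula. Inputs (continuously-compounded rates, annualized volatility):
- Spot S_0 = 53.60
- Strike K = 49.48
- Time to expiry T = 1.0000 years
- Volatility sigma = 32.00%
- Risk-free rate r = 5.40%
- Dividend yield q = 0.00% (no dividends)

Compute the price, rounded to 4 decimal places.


Answer: Price = 10.2929

Derivation:
d1 = (ln(S/K) + (r - q + 0.5*sigma^2) * T) / (sigma * sqrt(T)) = 0.57868913
d2 = d1 - sigma * sqrt(T) = 0.25868913
exp(-rT) = 0.94743211; exp(-qT) = 1.00000000
C = S_0 * exp(-qT) * N(d1) - K * exp(-rT) * N(d2)
N(d1) = 0.71860052; N(d2) = 0.60206245
C = 53.6000 * 1.00000000 * 0.71860052 - 49.4800 * 0.94743211 * 0.60206245 = 10.2929


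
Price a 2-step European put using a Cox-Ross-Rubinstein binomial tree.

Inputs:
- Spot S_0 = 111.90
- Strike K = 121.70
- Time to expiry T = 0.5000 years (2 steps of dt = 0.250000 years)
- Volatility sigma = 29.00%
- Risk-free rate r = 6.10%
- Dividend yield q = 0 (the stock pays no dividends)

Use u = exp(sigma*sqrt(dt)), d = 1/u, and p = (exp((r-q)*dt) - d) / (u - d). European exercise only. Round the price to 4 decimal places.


dt = T/N = 0.250000
u = exp(sigma*sqrt(dt)) = 1.156040; d = 1/u = 0.865022
p = (exp((r-q)*dt) - d) / (u - d) = 0.516617
Discount per step: exp(-r*dt) = 0.984866
Stock lattice S(k, i) with i counting down-moves:
  k=0: S(0,0) = 111.9000
  k=1: S(1,0) = 129.3608; S(1,1) = 96.7960
  k=2: S(2,0) = 149.5462; S(2,1) = 111.9000; S(2,2) = 83.7307
Terminal payoffs V(N, i) = max(K - S_T, 0):
  V(2,0) = 0.000000; V(2,1) = 9.800000; V(2,2) = 37.969307
Backward induction: V(k, i) = exp(-r*dt) * [p * V(k+1, i) + (1-p) * V(k+1, i+1)].
  V(1,0) = exp(-r*dt) * [p*0.000000 + (1-p)*9.800000] = 4.665456
  V(1,1) = exp(-r*dt) * [p*9.800000 + (1-p)*37.969307] = 23.062160
  V(0,0) = exp(-r*dt) * [p*4.665456 + (1-p)*23.062160] = 13.352911

Answer: Price = V(0,0) = 13.3529


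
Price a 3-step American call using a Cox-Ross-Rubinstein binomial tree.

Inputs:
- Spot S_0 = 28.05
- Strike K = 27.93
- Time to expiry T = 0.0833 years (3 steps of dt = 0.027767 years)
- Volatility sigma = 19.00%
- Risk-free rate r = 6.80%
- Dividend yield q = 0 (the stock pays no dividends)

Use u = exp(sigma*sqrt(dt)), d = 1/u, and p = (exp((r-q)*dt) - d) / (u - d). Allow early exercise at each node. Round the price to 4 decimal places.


dt = T/N = 0.027767
u = exp(sigma*sqrt(dt)) = 1.032167; d = 1/u = 0.968836
p = (exp((r-q)*dt) - d) / (u - d) = 0.521927
Discount per step: exp(-r*dt) = 0.998114
Stock lattice S(k, i) with i counting down-moves:
  k=0: S(0,0) = 28.0500
  k=1: S(1,0) = 28.9523; S(1,1) = 27.1758
  k=2: S(2,0) = 29.8836; S(2,1) = 28.0500; S(2,2) = 26.3289
  k=3: S(3,0) = 30.8448; S(3,1) = 28.9523; S(3,2) = 27.1758; S(3,3) = 25.5084
Terminal payoffs V(N, i) = max(S_T - K, 0):
  V(3,0) = 2.914845; V(3,1) = 1.022280; V(3,2) = 0.000000; V(3,3) = 0.000000
Backward induction: V(k, i) = exp(-r*dt) * [p * V(k+1, i) + (1-p) * V(k+1, i+1)]; then take max(V_cont, immediate exercise) for American.
  V(2,0) = exp(-r*dt) * [p*2.914845 + (1-p)*1.022280] = 2.006270; exercise = 1.953584; V(2,0) = max -> 2.006270
  V(2,1) = exp(-r*dt) * [p*1.022280 + (1-p)*0.000000] = 0.532550; exercise = 0.120000; V(2,1) = max -> 0.532550
  V(2,2) = exp(-r*dt) * [p*0.000000 + (1-p)*0.000000] = 0.000000; exercise = 0.000000; V(2,2) = max -> 0.000000
  V(1,0) = exp(-r*dt) * [p*2.006270 + (1-p)*0.532550] = 1.299269; exercise = 1.022280; V(1,0) = max -> 1.299269
  V(1,1) = exp(-r*dt) * [p*0.532550 + (1-p)*0.000000] = 0.277428; exercise = 0.000000; V(1,1) = max -> 0.277428
  V(0,0) = exp(-r*dt) * [p*1.299269 + (1-p)*0.277428] = 0.809225; exercise = 0.120000; V(0,0) = max -> 0.809225

Answer: Price = V(0,0) = 0.8092


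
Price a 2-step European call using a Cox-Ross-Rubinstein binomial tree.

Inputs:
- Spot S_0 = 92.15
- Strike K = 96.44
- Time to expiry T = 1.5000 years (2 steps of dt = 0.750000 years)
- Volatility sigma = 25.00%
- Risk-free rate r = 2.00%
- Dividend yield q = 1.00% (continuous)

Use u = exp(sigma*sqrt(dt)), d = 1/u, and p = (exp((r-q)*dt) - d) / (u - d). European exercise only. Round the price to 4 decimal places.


Answer: Price = V(0,0) = 9.5096

Derivation:
dt = T/N = 0.750000
u = exp(sigma*sqrt(dt)) = 1.241731; d = 1/u = 0.805327
p = (exp((r-q)*dt) - d) / (u - d) = 0.463334
Discount per step: exp(-r*dt) = 0.985112
Stock lattice S(k, i) with i counting down-moves:
  k=0: S(0,0) = 92.1500
  k=1: S(1,0) = 114.4255; S(1,1) = 74.2109
  k=2: S(2,0) = 142.0857; S(2,1) = 92.1500; S(2,2) = 59.7641
Terminal payoffs V(N, i) = max(S_T - K, 0):
  V(2,0) = 45.645698; V(2,1) = 0.000000; V(2,2) = 0.000000
Backward induction: V(k, i) = exp(-r*dt) * [p * V(k+1, i) + (1-p) * V(k+1, i+1)].
  V(1,0) = exp(-r*dt) * [p*45.645698 + (1-p)*0.000000] = 20.834351
  V(1,1) = exp(-r*dt) * [p*0.000000 + (1-p)*0.000000] = 0.000000
  V(0,0) = exp(-r*dt) * [p*20.834351 + (1-p)*0.000000] = 9.509553


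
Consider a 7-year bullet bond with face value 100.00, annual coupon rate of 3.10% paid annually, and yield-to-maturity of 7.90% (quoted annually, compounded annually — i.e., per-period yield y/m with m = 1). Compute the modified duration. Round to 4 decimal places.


Answer: Modified duration = 5.8259

Derivation:
Coupon per period c = face * coupon_rate / m = 3.100000
Periods per year m = 1; per-period yield y/m = 0.079000
Number of cashflows N = 7
Cashflows (t years, CF_t, discount factor 1/(1+y/m)^(m*t), PV):
  t = 1.0000: CF_t = 3.100000, DF = 0.926784, PV = 2.873031
  t = 2.0000: CF_t = 3.100000, DF = 0.858929, PV = 2.662679
  t = 3.0000: CF_t = 3.100000, DF = 0.796041, PV = 2.467728
  t = 4.0000: CF_t = 3.100000, DF = 0.737758, PV = 2.287051
  t = 5.0000: CF_t = 3.100000, DF = 0.683743, PV = 2.119603
  t = 6.0000: CF_t = 3.100000, DF = 0.633682, PV = 1.964414
  t = 7.0000: CF_t = 103.100000, DF = 0.587286, PV = 60.549220
Price P = sum_t PV_t = 74.923726
First compute Macaulay numerator sum_t t * PV_t:
  t * PV_t at t = 1.0000: 2.873031
  t * PV_t at t = 2.0000: 5.325358
  t * PV_t at t = 3.0000: 7.403185
  t * PV_t at t = 4.0000: 9.148205
  t * PV_t at t = 5.0000: 10.598014
  t * PV_t at t = 6.0000: 11.786484
  t * PV_t at t = 7.0000: 423.844540
Macaulay duration D = 470.978816 / 74.923726 = 6.286110
Modified duration = D / (1 + y/m) = 6.286110 / (1 + 0.079000) = 5.825867


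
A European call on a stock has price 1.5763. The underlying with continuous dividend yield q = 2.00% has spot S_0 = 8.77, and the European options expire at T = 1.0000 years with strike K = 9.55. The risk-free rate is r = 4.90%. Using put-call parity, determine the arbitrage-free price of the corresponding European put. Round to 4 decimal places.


Answer: Put price = 2.0733

Derivation:
Put-call parity: C - P = S_0 * exp(-qT) - K * exp(-rT).
S_0 * exp(-qT) = 8.7700 * 0.98019867 = 8.59634236
K * exp(-rT) = 9.5500 * 0.95218113 = 9.09332979
P = C - S*exp(-qT) + K*exp(-rT)
P = 1.5763 - 8.59634236 + 9.09332979 = 2.0733


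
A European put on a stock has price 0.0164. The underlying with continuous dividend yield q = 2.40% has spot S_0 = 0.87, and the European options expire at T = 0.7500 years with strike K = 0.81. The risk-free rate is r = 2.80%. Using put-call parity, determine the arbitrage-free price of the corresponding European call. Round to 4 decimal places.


Put-call parity: C - P = S_0 * exp(-qT) - K * exp(-rT).
S_0 * exp(-qT) = 0.8700 * 0.98216103 = 0.85448010
K * exp(-rT) = 0.8100 * 0.97921896 = 0.79316736
C = P + S*exp(-qT) - K*exp(-rT)
C = 0.0164 + 0.85448010 - 0.79316736 = 0.0777

Answer: Call price = 0.0777


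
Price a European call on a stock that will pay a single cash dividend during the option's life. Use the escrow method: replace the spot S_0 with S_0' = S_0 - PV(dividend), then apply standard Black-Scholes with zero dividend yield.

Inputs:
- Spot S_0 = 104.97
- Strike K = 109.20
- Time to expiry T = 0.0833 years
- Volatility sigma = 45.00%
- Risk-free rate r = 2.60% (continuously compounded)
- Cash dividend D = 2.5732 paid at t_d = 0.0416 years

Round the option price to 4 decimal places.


Answer: Price = 2.8032

Derivation:
PV(D) = D * exp(-r * t_d) = 2.5732 * 0.99891898 = 2.57041833
S_0' = S_0 - PV(D) = 104.9700 - 2.57041833 = 102.39958167
d1 = (ln(S_0'/K) + (r + sigma^2/2)*T) / (sigma*sqrt(T)) = -0.41345403
d2 = d1 - sigma*sqrt(T) = -0.54333186
exp(-rT) = 0.99783654
N(d1) = 0.33963700; N(d2) = 0.29345067
C = S_0' * N(d1) - K * exp(-rT) * N(d2) = 102.39958167 * 0.33963700 - 109.2000 * 0.99783654 * 0.29345067 = 2.8032


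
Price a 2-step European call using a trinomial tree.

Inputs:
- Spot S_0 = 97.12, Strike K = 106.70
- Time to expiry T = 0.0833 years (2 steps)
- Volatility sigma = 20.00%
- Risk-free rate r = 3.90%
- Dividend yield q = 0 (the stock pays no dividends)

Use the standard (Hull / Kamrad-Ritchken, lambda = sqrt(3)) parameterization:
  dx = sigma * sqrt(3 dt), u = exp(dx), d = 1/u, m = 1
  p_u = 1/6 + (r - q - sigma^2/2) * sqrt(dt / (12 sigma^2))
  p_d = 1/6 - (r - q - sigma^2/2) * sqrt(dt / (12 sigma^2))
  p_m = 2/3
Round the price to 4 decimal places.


dt = T/N = 0.041650; dx = sigma*sqrt(3*dt) = 0.070697
u = exp(dx) = 1.073255; d = 1/u = 0.931745
p_u = 0.172263, p_m = 0.666667, p_d = 0.161070
Discount per step: exp(-r*dt) = 0.998377
Stock lattice S(k, j) with j the centered position index:
  k=0: S(0,+0) = 97.1200
  k=1: S(1,-1) = 90.4910; S(1,+0) = 97.1200; S(1,+1) = 104.2346
  k=2: S(2,-2) = 84.3145; S(2,-1) = 90.4910; S(2,+0) = 97.1200; S(2,+1) = 104.2346; S(2,+2) = 111.8703
Terminal payoffs V(N, j) = max(S_T - K, 0):
  V(2,-2) = 0.000000; V(2,-1) = 0.000000; V(2,+0) = 0.000000; V(2,+1) = 0.000000; V(2,+2) = 5.170326
Backward induction: V(k, j) = exp(-r*dt) * [p_u * V(k+1, j+1) + p_m * V(k+1, j) + p_d * V(k+1, j-1)]
  V(1,-1) = exp(-r*dt) * [p_u*0.000000 + p_m*0.000000 + p_d*0.000000] = 0.000000
  V(1,+0) = exp(-r*dt) * [p_u*0.000000 + p_m*0.000000 + p_d*0.000000] = 0.000000
  V(1,+1) = exp(-r*dt) * [p_u*5.170326 + p_m*0.000000 + p_d*0.000000] = 0.889213
  V(0,+0) = exp(-r*dt) * [p_u*0.889213 + p_m*0.000000 + p_d*0.000000] = 0.152930

Answer: Price = V(0,0) = 0.1529


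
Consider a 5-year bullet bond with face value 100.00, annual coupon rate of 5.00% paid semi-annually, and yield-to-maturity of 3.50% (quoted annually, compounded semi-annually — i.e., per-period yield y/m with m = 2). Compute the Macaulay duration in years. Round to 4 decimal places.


Coupon per period c = face * coupon_rate / m = 2.500000
Periods per year m = 2; per-period yield y/m = 0.017500
Number of cashflows N = 10
Cashflows (t years, CF_t, discount factor 1/(1+y/m)^(m*t), PV):
  t = 0.5000: CF_t = 2.500000, DF = 0.982801, PV = 2.457002
  t = 1.0000: CF_t = 2.500000, DF = 0.965898, PV = 2.414744
  t = 1.5000: CF_t = 2.500000, DF = 0.949285, PV = 2.373213
  t = 2.0000: CF_t = 2.500000, DF = 0.932959, PV = 2.332396
  t = 2.5000: CF_t = 2.500000, DF = 0.916913, PV = 2.292281
  t = 3.0000: CF_t = 2.500000, DF = 0.901143, PV = 2.252856
  t = 3.5000: CF_t = 2.500000, DF = 0.885644, PV = 2.214109
  t = 4.0000: CF_t = 2.500000, DF = 0.870412, PV = 2.176029
  t = 4.5000: CF_t = 2.500000, DF = 0.855441, PV = 2.138603
  t = 5.0000: CF_t = 102.500000, DF = 0.840729, PV = 86.174681
Price P = sum_t PV_t = 106.825917
Macaulay numerator sum_t t * PV_t:
  t * PV_t at t = 0.5000: 1.228501
  t * PV_t at t = 1.0000: 2.414744
  t * PV_t at t = 1.5000: 3.559820
  t * PV_t at t = 2.0000: 4.664793
  t * PV_t at t = 2.5000: 5.730703
  t * PV_t at t = 3.0000: 6.758569
  t * PV_t at t = 3.5000: 7.749383
  t * PV_t at t = 4.0000: 8.704116
  t * PV_t at t = 4.5000: 9.623715
  t * PV_t at t = 5.0000: 430.873407
Macaulay duration D = (sum_t t * PV_t) / P = 481.307751 / 106.825917 = 4.505534

Answer: Macaulay duration = 4.5055 years


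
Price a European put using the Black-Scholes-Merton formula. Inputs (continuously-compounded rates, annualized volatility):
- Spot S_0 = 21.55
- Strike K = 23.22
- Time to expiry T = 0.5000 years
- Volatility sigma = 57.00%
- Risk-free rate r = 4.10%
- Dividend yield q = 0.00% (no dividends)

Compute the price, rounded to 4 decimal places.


d1 = (ln(S/K) + (r - q + 0.5*sigma^2) * T) / (sigma * sqrt(T)) = 0.06720452
d2 = d1 - sigma * sqrt(T) = -0.33584634
exp(-rT) = 0.97970870; exp(-qT) = 1.00000000
P = K * exp(-rT) * N(-d2) - S_0 * exp(-qT) * N(-d1)
N(-d1) = 0.47320944; N(-d2) = 0.63150663
P = 23.2200 * 0.97970870 * 0.63150663 - 21.5500 * 1.00000000 * 0.47320944 = 4.1684

Answer: Price = 4.1684


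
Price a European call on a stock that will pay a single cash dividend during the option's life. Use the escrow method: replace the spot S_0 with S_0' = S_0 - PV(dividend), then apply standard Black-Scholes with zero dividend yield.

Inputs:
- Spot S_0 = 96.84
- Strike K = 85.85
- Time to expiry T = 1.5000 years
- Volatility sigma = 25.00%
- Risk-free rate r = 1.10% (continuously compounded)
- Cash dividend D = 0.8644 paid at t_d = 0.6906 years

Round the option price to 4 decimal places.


PV(D) = D * exp(-r * t_d) = 0.8644 * 0.99243218 = 0.85785838
S_0' = S_0 - PV(D) = 96.8400 - 0.85785838 = 95.98214162
d1 = (ln(S_0'/K) + (r + sigma^2/2)*T) / (sigma*sqrt(T)) = 0.57133715
d2 = d1 - sigma*sqrt(T) = 0.26515094
exp(-rT) = 0.98363538
N(d1) = 0.71611444; N(d2) = 0.60455340
C = S_0' * N(d1) - K * exp(-rT) * N(d2) = 95.98214162 * 0.71611444 - 85.8500 * 0.98363538 * 0.60455340 = 17.6826

Answer: Price = 17.6826
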